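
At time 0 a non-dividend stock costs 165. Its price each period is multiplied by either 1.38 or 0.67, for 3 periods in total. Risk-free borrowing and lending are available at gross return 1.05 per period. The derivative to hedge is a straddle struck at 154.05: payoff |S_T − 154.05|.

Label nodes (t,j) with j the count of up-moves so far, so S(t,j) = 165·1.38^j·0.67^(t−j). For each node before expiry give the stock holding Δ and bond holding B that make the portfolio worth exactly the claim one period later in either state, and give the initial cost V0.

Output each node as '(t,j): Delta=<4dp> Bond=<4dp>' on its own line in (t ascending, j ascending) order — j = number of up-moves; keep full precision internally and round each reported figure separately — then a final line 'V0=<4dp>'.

Risk-neutral probability p* = (R−d)/(u−d) = (1.05−0.67)/(1.38−0.67) = 0.5352.
At expiry t=3: V(3,0)=104.4241, V(3,1)=51.8355, V(3,2)=56.4814, V(3,3)=279.5819
Node (2,0) S=74.0685: V=(p*·51.8355+(1−p*)·104.4241)/1.05=72.6458; Δ=(51.8355−104.4241)/(102.2145−49.6259)=-1.0000; B=V−Δ·S=146.7143
Node (2,1) S=152.5590: V=(p*·56.4814+(1−p*)·51.8355)/1.05=51.7353; Δ=(56.4814−51.8355)/(210.5314−102.2145)=0.0429; B=V−Δ·S=45.1917
Node (2,2) S=314.2260: V=(p*·279.5819+(1−p*)·56.4814)/1.05=167.5117; Δ=(279.5819−56.4814)/(433.6319−210.5314)=1.0000; B=V−Δ·S=-146.7143
Node (1,0) S=110.5500: V=(p*·51.7353+(1−p*)·72.6458)/1.05=58.5279; Δ=(51.7353−72.6458)/(152.5590−74.0685)=-0.2664; B=V−Δ·S=87.9793
Node (1,1) S=227.7000: V=(p*·167.5117+(1−p*)·51.7353)/1.05=108.2858; Δ=(167.5117−51.7353)/(314.2260−152.5590)=0.7161; B=V−Δ·S=-54.7796
Node (0,0) S=165.0000: V=(p*·108.2858+(1−p*)·58.5279)/1.05=81.1037; Δ=(108.2858−58.5279)/(227.7000−110.5500)=0.4247; B=V−Δ·S=11.0220
Self-financing check: at every node Δ·S+B equals the discounted successor values.

(0,0): Delta=0.4247 Bond=11.0220
(1,0): Delta=-0.2664 Bond=87.9793
(1,1): Delta=0.7161 Bond=-54.7796
(2,0): Delta=-1.0000 Bond=146.7143
(2,1): Delta=0.0429 Bond=45.1917
(2,2): Delta=1.0000 Bond=-146.7143
V0=81.1037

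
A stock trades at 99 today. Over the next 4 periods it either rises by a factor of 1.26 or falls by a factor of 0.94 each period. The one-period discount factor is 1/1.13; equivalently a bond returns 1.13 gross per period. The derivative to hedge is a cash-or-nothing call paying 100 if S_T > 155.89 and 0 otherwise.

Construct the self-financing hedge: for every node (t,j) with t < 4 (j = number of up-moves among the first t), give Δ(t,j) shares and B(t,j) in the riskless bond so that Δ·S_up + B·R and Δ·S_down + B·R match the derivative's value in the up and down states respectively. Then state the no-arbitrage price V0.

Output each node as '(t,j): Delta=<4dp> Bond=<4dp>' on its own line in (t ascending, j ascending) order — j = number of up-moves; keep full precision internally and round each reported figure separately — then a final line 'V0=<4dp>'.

(0,0): Delta=0.9399 Bond=-64.5700
(1,0): Delta=0.9271 Bond=-71.7711
(1,1): Delta=0.9465 Bond=-73.7804
(2,0): Delta=0.0000 Bond=0.0000
(2,1): Delta=1.4004 Bond=-136.5918
(2,2): Delta=0.7148 Bond=-46.9582
(3,0): Delta=0.0000 Bond=0.0000
(3,1): Delta=0.0000 Bond=0.0000
(3,2): Delta=2.1152 Bond=-259.9558
(3,3): Delta=0.0000 Bond=88.4956
V0=28.4843

The replicating-portfolio and risk-neutral prices coincide; use p* = (1.13−0.94)/(1.26−0.94) = 0.5937 for the latter.
Payoff layer (t=4): V(4,0)=0.0000, V(4,1)=0.0000, V(4,2)=0.0000, V(4,3)=100.0000, V(4,4)=100.0000
(3,0): S=82.2278. Δ = (V_up−V_dn)/(S_up−S_dn) = (0.0000−0.0000)/(103.6070−77.2941) = 0.0000. V = [p*·0.0000 + (1−p*)·0.0000]/1.13 = 0.0000. B = V − Δ·S = 0.0000.
(3,1): S=110.2203. Δ = (V_up−V_dn)/(S_up−S_dn) = (0.0000−0.0000)/(138.8775−103.6070) = 0.0000. V = [p*·0.0000 + (1−p*)·0.0000]/1.13 = 0.0000. B = V − Δ·S = 0.0000.
(3,2): S=147.7421. Δ = (V_up−V_dn)/(S_up−S_dn) = (100.0000−0.0000)/(186.1550−138.8775) = 2.1152. V = [p*·100.0000 + (1−p*)·0.0000]/1.13 = 52.5442. B = V − Δ·S = -259.9558.
(3,3): S=198.0372. Δ = (V_up−V_dn)/(S_up−S_dn) = (100.0000−100.0000)/(249.5269−186.1550) = 0.0000. V = [p*·100.0000 + (1−p*)·100.0000]/1.13 = 88.4956. B = V − Δ·S = 88.4956.
(2,0): S=87.4764. Δ = (V_up−V_dn)/(S_up−S_dn) = (0.0000−0.0000)/(110.2203−82.2278) = 0.0000. V = [p*·0.0000 + (1−p*)·0.0000]/1.13 = 0.0000. B = V − Δ·S = 0.0000.
(2,1): S=117.2556. Δ = (V_up−V_dn)/(S_up−S_dn) = (52.5442−0.0000)/(147.7421−110.2203) = 1.4004. V = [p*·52.5442 + (1−p*)·0.0000]/1.13 = 27.6090. B = V − Δ·S = -136.5918.
(2,2): S=157.1724. Δ = (V_up−V_dn)/(S_up−S_dn) = (88.4956−52.5442)/(198.0372−147.7421) = 0.7148. V = [p*·88.4956 + (1−p*)·52.5442]/1.13 = 65.3897. B = V − Δ·S = -46.9582.
(1,0): S=93.0600. Δ = (V_up−V_dn)/(S_up−S_dn) = (27.6090−0.0000)/(117.2556−87.4764) = 0.9271. V = [p*·27.6090 + (1−p*)·0.0000]/1.13 = 14.5069. B = V − Δ·S = -71.7711.
(1,1): S=124.7400. Δ = (V_up−V_dn)/(S_up−S_dn) = (65.3897−27.6090)/(157.1724−117.2556) = 0.9465. V = [p*·65.3897 + (1−p*)·27.6090]/1.13 = 44.2843. B = V − Δ·S = -73.7804.
(0,0): S=99.0000. Δ = (V_up−V_dn)/(S_up−S_dn) = (44.2843−14.5069)/(124.7400−93.0600) = 0.9399. V = [p*·44.2843 + (1−p*)·14.5069]/1.13 = 28.4843. B = V − Δ·S = -64.5700.
Self-financing check: at every node Δ·S+B equals the discounted successor values.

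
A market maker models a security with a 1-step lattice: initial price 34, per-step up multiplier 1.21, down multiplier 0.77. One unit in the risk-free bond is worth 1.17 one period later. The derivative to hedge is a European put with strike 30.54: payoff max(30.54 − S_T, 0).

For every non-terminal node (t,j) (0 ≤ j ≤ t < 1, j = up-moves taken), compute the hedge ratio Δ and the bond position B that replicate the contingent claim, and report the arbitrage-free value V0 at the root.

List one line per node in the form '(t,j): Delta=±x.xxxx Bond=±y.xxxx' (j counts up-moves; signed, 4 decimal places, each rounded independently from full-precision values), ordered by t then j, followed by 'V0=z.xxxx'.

Under the risk-neutral measure, an up-move has probability p* = (R−d)/(u−d) = 0.9091 and values discount at R = 1.17.
At expiry t=1: V(1,0)=4.3600, V(1,1)=0.0000
(0,0): S=34.0000. Δ = (V_up−V_dn)/(S_up−S_dn) = (0.0000−4.3600)/(41.1400−26.1800) = -0.2914. V = [p*·0.0000 + (1−p*)·4.3600]/1.17 = 0.3388. B = V − Δ·S = 10.2479.
Self-financing check: at every node Δ·S+B equals the discounted successor values.

(0,0): Delta=-0.2914 Bond=10.2479
V0=0.3388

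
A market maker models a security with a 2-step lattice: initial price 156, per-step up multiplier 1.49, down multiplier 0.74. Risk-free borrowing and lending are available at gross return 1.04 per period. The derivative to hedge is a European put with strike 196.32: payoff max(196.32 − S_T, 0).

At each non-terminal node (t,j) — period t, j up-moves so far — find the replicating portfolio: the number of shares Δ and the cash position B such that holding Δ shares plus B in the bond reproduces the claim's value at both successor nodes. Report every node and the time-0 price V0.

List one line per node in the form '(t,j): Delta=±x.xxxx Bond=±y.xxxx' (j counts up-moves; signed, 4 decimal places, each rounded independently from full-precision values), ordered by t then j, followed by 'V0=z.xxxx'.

Under the risk-neutral measure, an up-move has probability p* = (R−d)/(u−d) = 0.4000 and values discount at R = 1.04.
Payoff layer (t=2): V(2,0)=110.8944, V(2,1)=24.3144, V(2,2)=0.0000
(1,0): S=115.4400. Δ = (V_up−V_dn)/(S_up−S_dn) = (24.3144−110.8944)/(172.0056−85.4256) = -1.0000. V = [p*·24.3144 + (1−p*)·110.8944]/1.04 = 73.3292. B = V − Δ·S = 188.7692.
(1,1): S=232.4400. Δ = (V_up−V_dn)/(S_up−S_dn) = (0.0000−24.3144)/(346.3356−172.0056) = -0.1395. V = [p*·0.0000 + (1−p*)·24.3144]/1.04 = 14.0275. B = V − Δ·S = 46.4467.
(0,0): S=156.0000. Δ = (V_up−V_dn)/(S_up−S_dn) = (14.0275−73.3292)/(232.4400−115.4400) = -0.5069. V = [p*·14.0275 + (1−p*)·73.3292]/1.04 = 47.7005. B = V − Δ·S = 126.7695.
The time-0 hedge costs 47.7005, which is the no-arbitrage price.

(0,0): Delta=-0.5069 Bond=126.7695
(1,0): Delta=-1.0000 Bond=188.7692
(1,1): Delta=-0.1395 Bond=46.4467
V0=47.7005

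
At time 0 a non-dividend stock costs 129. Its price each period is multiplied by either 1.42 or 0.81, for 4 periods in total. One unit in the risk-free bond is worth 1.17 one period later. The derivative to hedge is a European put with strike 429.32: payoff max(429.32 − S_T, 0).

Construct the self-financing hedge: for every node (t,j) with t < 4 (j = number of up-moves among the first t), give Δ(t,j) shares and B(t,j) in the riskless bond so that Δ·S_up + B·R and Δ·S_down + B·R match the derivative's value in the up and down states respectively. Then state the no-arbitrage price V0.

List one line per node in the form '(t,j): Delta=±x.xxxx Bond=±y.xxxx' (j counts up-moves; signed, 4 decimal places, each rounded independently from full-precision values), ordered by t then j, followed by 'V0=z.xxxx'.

Under the risk-neutral measure, an up-move has probability p* = (R−d)/(u−d) = 0.5902 and values discount at R = 1.17.
Terminal payoffs: V(4,0)=373.7897, V(4,1)=331.9706, V(4,2)=258.6582, V(4,3)=130.1350, V(4,4)=0.0000
  t=3,j=0: stock 68.5559 → up 97.3494 (V=331.9706), down 55.5303 (V=373.7897). Price 298.3843; hedge Δ=-1.0000, bond B=366.9402.
  t=3,j=1: stock 120.1844 → up 170.6618 (V=258.6582), down 97.3494 (V=331.9706). Price 246.7558; hedge Δ=-1.0000, bond B=366.9402.
  t=3,j=2: stock 210.6936 → up 299.1850 (V=130.1350), down 170.6618 (V=258.6582). Price 156.2465; hedge Δ=-1.0000, bond B=366.9402.
  t=3,j=3: stock 369.3642 → up 524.4971 (V=0.0000), down 299.1850 (V=130.1350). Price 45.5846; hedge Δ=-0.5776, bond B=258.9208.
  t=2,j=0: stock 84.6369 → up 120.1844 (V=246.7558), down 68.5559 (V=298.3843). Price 228.9872; hedge Δ=-1.0000, bond B=313.6241.
  t=2,j=1: stock 148.3758 → up 210.6936 (V=156.2465), down 120.1844 (V=246.7558). Price 165.2483; hedge Δ=-1.0000, bond B=313.6241.
  t=2,j=2: stock 260.1156 → up 369.3642 (V=45.5846), down 210.6936 (V=156.2465). Price 77.7247; hedge Δ=-0.6974, bond B=259.1376.
  t=1,j=0: stock 104.4900 → up 148.3758 (V=165.2483), down 84.6369 (V=228.9872). Price 163.5648; hedge Δ=-1.0000, bond B=268.0548.
  t=1,j=1: stock 183.1800 → up 260.1156 (V=77.7247), down 148.3758 (V=165.2483). Price 97.0898; hedge Δ=-0.7833, bond B=240.5711.
  t=0,j=0: stock 129.0000 → up 183.1800 (V=97.0898), down 104.4900 (V=163.5648). Price 106.2680; hedge Δ=-0.8448, bond B=215.2435.
Check: Δ(0,0)·S0 + B(0,0) = 106.2680 = V0.

(0,0): Delta=-0.8448 Bond=215.2435
(1,0): Delta=-1.0000 Bond=268.0548
(1,1): Delta=-0.7833 Bond=240.5711
(2,0): Delta=-1.0000 Bond=313.6241
(2,1): Delta=-1.0000 Bond=313.6241
(2,2): Delta=-0.6974 Bond=259.1376
(3,0): Delta=-1.0000 Bond=366.9402
(3,1): Delta=-1.0000 Bond=366.9402
(3,2): Delta=-1.0000 Bond=366.9402
(3,3): Delta=-0.5776 Bond=258.9208
V0=106.2680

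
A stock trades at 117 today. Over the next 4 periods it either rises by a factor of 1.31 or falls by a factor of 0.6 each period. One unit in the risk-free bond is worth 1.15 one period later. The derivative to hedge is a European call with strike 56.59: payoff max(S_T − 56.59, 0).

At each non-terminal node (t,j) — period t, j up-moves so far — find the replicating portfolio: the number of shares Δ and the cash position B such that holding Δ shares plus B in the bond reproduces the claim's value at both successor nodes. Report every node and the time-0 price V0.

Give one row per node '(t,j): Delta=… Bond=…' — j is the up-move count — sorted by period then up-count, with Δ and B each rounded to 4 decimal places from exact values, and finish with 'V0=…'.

(0,0): Delta=0.9764 Bond=-29.0615
(1,0): Delta=0.8618 Bond=-25.3725
(1,1): Delta=0.9917 Bond=-35.7620
(2,0): Delta=0.3535 Bond=-7.7675
(2,1): Delta=0.9295 Bond=-35.4070
(2,2): Delta=1.0000 Bond=-42.7902
(3,0): Delta=0.0000 Bond=0.0000
(3,1): Delta=0.4006 Bond=-11.5313
(3,2): Delta=1.0000 Bond=-49.2087
(3,3): Delta=1.0000 Bond=-49.2087
V0=85.1817

The replicating-portfolio and risk-neutral prices coincide; use p* = (1.15−0.6)/(1.31−0.6) = 0.7746 for the latter.
At expiry t=4: V(4,0)=0.0000, V(4,1)=0.0000, V(4,2)=15.6921, V(4,3)=101.2260, V(4,4)=287.9749
  t=3,j=0: stock 25.2720 → up 33.1063 (V=0.0000), down 15.1632 (V=0.0000). Price 0.0000; hedge Δ=0.0000, bond B=0.0000.
  t=3,j=1: stock 55.1772 → up 72.2821 (V=15.6921), down 33.1063 (V=0.0000). Price 10.5703; hedge Δ=0.4006, bond B=-11.5313.
  t=3,j=2: stock 120.4702 → up 157.8160 (V=101.2260), down 72.2821 (V=15.6921). Price 71.2615; hedge Δ=1.0000, bond B=-49.2087.
  t=3,j=3: stock 263.0266 → up 344.5649 (V=287.9749), down 157.8160 (V=101.2260). Price 213.8180; hedge Δ=1.0000, bond B=-49.2087.
  t=2,j=0: stock 42.1200 → up 55.1772 (V=10.5703), down 25.2720 (V=0.0000). Price 7.1202; hedge Δ=0.3535, bond B=-7.7675.
  t=2,j=1: stock 91.9620 → up 120.4702 (V=71.2615), down 55.1772 (V=10.5703). Price 50.0736; hedge Δ=0.9295, bond B=-35.4070.
  t=2,j=2: stock 200.7837 → up 263.0266 (V=213.8180), down 120.4702 (V=71.2615). Price 157.9935; hedge Δ=1.0000, bond B=-42.7902.
  t=1,j=0: stock 70.2000 → up 91.9620 (V=50.0736), down 42.1200 (V=7.1202). Price 35.1252; hedge Δ=0.8618, bond B=-25.3725.
  t=1,j=1: stock 153.2700 → up 200.7837 (V=157.9935), down 91.9620 (V=50.0736). Price 116.2379; hedge Δ=0.9917, bond B=-35.7620.
  t=0,j=0: stock 117.0000 → up 153.2700 (V=116.2379), down 70.2000 (V=35.1252). Price 85.1817; hedge Δ=0.9764, bond B=-29.0615.
Self-financing check: at every node Δ·S+B equals the discounted successor values.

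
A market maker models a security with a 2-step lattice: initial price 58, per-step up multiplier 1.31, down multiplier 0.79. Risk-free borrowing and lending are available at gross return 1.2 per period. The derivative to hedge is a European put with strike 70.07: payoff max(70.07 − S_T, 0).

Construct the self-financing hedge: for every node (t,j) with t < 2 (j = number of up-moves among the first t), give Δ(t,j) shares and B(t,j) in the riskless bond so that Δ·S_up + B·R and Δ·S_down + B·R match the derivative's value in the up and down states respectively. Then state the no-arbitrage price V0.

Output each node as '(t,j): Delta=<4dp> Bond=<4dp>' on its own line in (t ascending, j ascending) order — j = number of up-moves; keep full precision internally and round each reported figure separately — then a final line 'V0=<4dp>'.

(0,0): Delta=-0.3581 Bond=24.1504
(1,0): Delta=-1.0000 Bond=58.3917
(1,1): Delta=-0.2543 Bond=21.0897
V0=3.3797

Since d<R<u, set p* = (R−d)/(u−d) = 0.7885; price each node as the discounted p*-expectation of its children.
Terminal payoffs: V(2,0)=33.8722, V(2,1)=10.0458, V(2,2)=0.0000
Node (1,0) S=45.8200: V=(p*·10.0458+(1−p*)·33.8722)/1.2=12.5717; Δ=(10.0458−33.8722)/(60.0242−36.1978)=-1.0000; B=V−Δ·S=58.3917
Node (1,1) S=75.9800: V=(p*·0.0000+(1−p*)·10.0458)/1.2=1.7709; Δ=(0.0000−10.0458)/(99.5338−60.0242)=-0.2543; B=V−Δ·S=21.0897
Node (0,0) S=58.0000: V=(p*·1.7709+(1−p*)·12.5717)/1.2=3.3797; Δ=(1.7709−12.5717)/(75.9800−45.8200)=-0.3581; B=V−Δ·S=24.1504
Check: Δ(0,0)·S0 + B(0,0) = 3.3797 = V0.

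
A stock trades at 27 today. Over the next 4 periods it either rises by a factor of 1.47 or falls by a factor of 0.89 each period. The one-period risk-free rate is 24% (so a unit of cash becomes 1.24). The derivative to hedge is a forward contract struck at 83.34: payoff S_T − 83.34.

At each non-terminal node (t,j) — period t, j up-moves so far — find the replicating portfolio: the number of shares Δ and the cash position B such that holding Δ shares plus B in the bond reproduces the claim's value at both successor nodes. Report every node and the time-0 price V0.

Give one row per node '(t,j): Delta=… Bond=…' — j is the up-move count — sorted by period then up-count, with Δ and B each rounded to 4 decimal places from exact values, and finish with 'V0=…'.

(0,0): Delta=1.0000 Bond=-35.2506
(1,0): Delta=1.0000 Bond=-43.7108
(1,1): Delta=1.0000 Bond=-43.7108
(2,0): Delta=1.0000 Bond=-54.2014
(2,1): Delta=1.0000 Bond=-54.2014
(2,2): Delta=1.0000 Bond=-54.2014
(3,0): Delta=1.0000 Bond=-67.2097
(3,1): Delta=1.0000 Bond=-67.2097
(3,2): Delta=1.0000 Bond=-67.2097
(3,3): Delta=1.0000 Bond=-67.2097
V0=-8.2506

Under the risk-neutral measure, an up-move has probability p* = (R−d)/(u−d) = 0.6034 and values discount at R = 1.24.
At expiry t=4: V(4,0)=-66.3996, V(4,1)=-55.3598, V(4,2)=-37.1255, V(4,3)=-7.0082, V(4,4)=42.7362
(3,0): S=19.0342. Δ = (V_up−V_dn)/(S_up−S_dn) = (-55.3598−-66.3996)/(27.9802−16.9404) = 1.0000. V = [p*·-55.3598 + (1−p*)·-66.3996]/1.24 = -48.1755. B = V − Δ·S = -67.2097.
(3,1): S=31.4384. Δ = (V_up−V_dn)/(S_up−S_dn) = (-37.1255−-55.3598)/(46.2145−27.9802) = 1.0000. V = [p*·-37.1255 + (1−p*)·-55.3598]/1.24 = -35.7712. B = V − Δ·S = -67.2097.
(3,2): S=51.9264. Δ = (V_up−V_dn)/(S_up−S_dn) = (-7.0082−-37.1255)/(76.3318−46.2145) = 1.0000. V = [p*·-7.0082 + (1−p*)·-37.1255]/1.24 = -15.2833. B = V − Δ·S = -67.2097.
(3,3): S=85.7661. Δ = (V_up−V_dn)/(S_up−S_dn) = (42.7362−-7.0082)/(126.0762−76.3318) = 1.0000. V = [p*·42.7362 + (1−p*)·-7.0082]/1.24 = 18.5564. B = V − Δ·S = -67.2097.
(2,0): S=21.3867. Δ = (V_up−V_dn)/(S_up−S_dn) = (-35.7712−-48.1755)/(31.4384−19.0342) = 1.0000. V = [p*·-35.7712 + (1−p*)·-48.1755]/1.24 = -32.8147. B = V − Δ·S = -54.2014.
(2,1): S=35.3241. Δ = (V_up−V_dn)/(S_up−S_dn) = (-15.2833−-35.7712)/(51.9264−31.4384) = 1.0000. V = [p*·-15.2833 + (1−p*)·-35.7712]/1.24 = -18.8773. B = V − Δ·S = -54.2014.
(2,2): S=58.3443. Δ = (V_up−V_dn)/(S_up−S_dn) = (18.5564−-15.2833)/(85.7661−51.9264) = 1.0000. V = [p*·18.5564 + (1−p*)·-15.2833]/1.24 = 4.1429. B = V − Δ·S = -54.2014.
(1,0): S=24.0300. Δ = (V_up−V_dn)/(S_up−S_dn) = (-18.8773−-32.8147)/(35.3241−21.3867) = 1.0000. V = [p*·-18.8773 + (1−p*)·-32.8147]/1.24 = -19.6808. B = V − Δ·S = -43.7108.
(1,1): S=39.6900. Δ = (V_up−V_dn)/(S_up−S_dn) = (4.1429−-18.8773)/(58.3443−35.3241) = 1.0000. V = [p*·4.1429 + (1−p*)·-18.8773]/1.24 = -4.0208. B = V − Δ·S = -43.7108.
(0,0): S=27.0000. Δ = (V_up−V_dn)/(S_up−S_dn) = (-4.0208−-19.6808)/(39.6900−24.0300) = 1.0000. V = [p*·-4.0208 + (1−p*)·-19.6808]/1.24 = -8.2506. B = V − Δ·S = -35.2506.
Root portfolio cost Δ·27+B reproduces V0=-8.2506.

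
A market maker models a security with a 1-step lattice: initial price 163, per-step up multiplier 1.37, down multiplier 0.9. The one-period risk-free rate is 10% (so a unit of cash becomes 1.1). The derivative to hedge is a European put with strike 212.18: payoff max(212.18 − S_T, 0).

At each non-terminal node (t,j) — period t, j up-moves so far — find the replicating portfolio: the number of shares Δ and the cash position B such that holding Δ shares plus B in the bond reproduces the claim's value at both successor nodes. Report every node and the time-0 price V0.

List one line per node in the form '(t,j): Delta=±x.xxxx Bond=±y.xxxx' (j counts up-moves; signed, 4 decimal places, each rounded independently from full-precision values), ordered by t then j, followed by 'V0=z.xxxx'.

No-arbitrage ⇒ martingale measure with p* = (R−d)/(u−d) = 0.4255.
Terminal payoffs: V(1,0)=65.4800, V(1,1)=0.0000
(0,0): S=163.0000. Δ = (V_up−V_dn)/(S_up−S_dn) = (0.0000−65.4800)/(223.3100−146.7000) = -0.8547. V = [p*·0.0000 + (1−p*)·65.4800]/1.1 = 34.1965. B = V − Δ·S = 173.5157.
Self-financing check: at every node Δ·S+B equals the discounted successor values.

(0,0): Delta=-0.8547 Bond=173.5157
V0=34.1965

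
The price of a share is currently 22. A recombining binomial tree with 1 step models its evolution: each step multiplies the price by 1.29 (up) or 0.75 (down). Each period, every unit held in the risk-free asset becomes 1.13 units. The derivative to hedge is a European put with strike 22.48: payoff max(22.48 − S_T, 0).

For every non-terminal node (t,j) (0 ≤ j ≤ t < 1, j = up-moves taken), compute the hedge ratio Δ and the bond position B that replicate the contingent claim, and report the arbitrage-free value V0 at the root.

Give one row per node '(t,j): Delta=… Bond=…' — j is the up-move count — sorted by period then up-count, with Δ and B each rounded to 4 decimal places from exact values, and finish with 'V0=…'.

(0,0): Delta=-0.5034 Bond=12.6421
V0=1.5680

No-arbitrage ⇒ martingale measure with p* = (R−d)/(u−d) = 0.7037.
Terminal values V(1,·): V(1,0)=5.9800, V(1,1)=0.0000
  t=0,j=0: stock 22.0000 → up 28.3800 (V=0.0000), down 16.5000 (V=5.9800). Price 1.5680; hedge Δ=-0.5034, bond B=12.6421.
Self-financing check: at every node Δ·S+B equals the discounted successor values.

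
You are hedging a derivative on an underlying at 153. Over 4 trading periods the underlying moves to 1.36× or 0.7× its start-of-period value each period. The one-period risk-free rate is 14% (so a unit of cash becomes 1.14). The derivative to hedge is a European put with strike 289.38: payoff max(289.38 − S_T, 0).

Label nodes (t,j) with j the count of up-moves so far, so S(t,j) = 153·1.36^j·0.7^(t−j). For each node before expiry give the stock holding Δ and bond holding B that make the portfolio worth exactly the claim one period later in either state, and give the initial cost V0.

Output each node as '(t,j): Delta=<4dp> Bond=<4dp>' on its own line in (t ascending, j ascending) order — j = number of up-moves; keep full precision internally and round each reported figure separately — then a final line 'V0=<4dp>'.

(0,0): Delta=-0.5365 Bond=127.7906
(1,0): Delta=-1.0000 Bond=195.3233
(1,1): Delta=-0.4172 Bond=120.8604
(2,0): Delta=-1.0000 Bond=222.6685
(2,1): Delta=-1.0000 Bond=222.6685
(2,2): Delta=-0.2672 Bond=95.3370
(3,0): Delta=-1.0000 Bond=253.8421
(3,1): Delta=-1.0000 Bond=253.8421
(3,2): Delta=-1.0000 Bond=253.8421
(3,3): Delta=-0.0786 Bond=36.1052
V0=45.7077

Since d<R<u, set p* = (R−d)/(u−d) = 0.6667; price each node as the discounted p*-expectation of its children.
Payoff layer (t=4): V(4,0)=252.6447, V(4,1)=218.0086, V(4,2)=150.7155, V(4,3)=19.9747, V(4,4)=0.0000
Node (3,0) S=52.4790: V=(p*·218.0086+(1−p*)·252.6447)/1.14=201.3631; Δ=(218.0086−252.6447)/(71.3714−36.7353)=-1.0000; B=V−Δ·S=253.8421
Node (3,1) S=101.9592: V=(p*·150.7155+(1−p*)·218.0086)/1.14=151.8829; Δ=(150.7155−218.0086)/(138.6645−71.3714)=-1.0000; B=V−Δ·S=253.8421
Node (3,2) S=198.0922: V=(p*·19.9747+(1−p*)·150.7155)/1.14=55.7499; Δ=(19.9747−150.7155)/(269.4053−138.6645)=-1.0000; B=V−Δ·S=253.8421
Node (3,3) S=384.8648: V=(p*·0.0000+(1−p*)·19.9747)/1.14=5.8405; Δ=(0.0000−19.9747)/(523.4161−269.4053)=-0.0786; B=V−Δ·S=36.1052
Node (2,0) S=74.9700: V=(p*·151.8829+(1−p*)·201.3631)/1.14=147.6985; Δ=(151.8829−201.3631)/(101.9592−52.4790)=-1.0000; B=V−Δ·S=222.6685
Node (2,1) S=145.6560: V=(p*·55.7499+(1−p*)·151.8829)/1.14=77.0125; Δ=(55.7499−151.8829)/(198.0922−101.9592)=-1.0000; B=V−Δ·S=222.6685
Node (2,2) S=282.9888: V=(p*·5.8405+(1−p*)·55.7499)/1.14=19.7167; Δ=(5.8405−55.7499)/(384.8648−198.0922)=-0.2672; B=V−Δ·S=95.3370
Node (1,0) S=107.1000: V=(p*·77.0125+(1−p*)·147.6985)/1.14=88.2233; Δ=(77.0125−147.6985)/(145.6560−74.9700)=-1.0000; B=V−Δ·S=195.3233
Node (1,1) S=208.0800: V=(p*·19.7167+(1−p*)·77.0125)/1.14=34.0485; Δ=(19.7167−77.0125)/(282.9888−145.6560)=-0.4172; B=V−Δ·S=120.8604
Node (0,0) S=153.0000: V=(p*·34.0485+(1−p*)·88.2233)/1.14=45.7077; Δ=(34.0485−88.2233)/(208.0800−107.1000)=-0.5365; B=V−Δ·S=127.7906
Self-financing check: at every node Δ·S+B equals the discounted successor values.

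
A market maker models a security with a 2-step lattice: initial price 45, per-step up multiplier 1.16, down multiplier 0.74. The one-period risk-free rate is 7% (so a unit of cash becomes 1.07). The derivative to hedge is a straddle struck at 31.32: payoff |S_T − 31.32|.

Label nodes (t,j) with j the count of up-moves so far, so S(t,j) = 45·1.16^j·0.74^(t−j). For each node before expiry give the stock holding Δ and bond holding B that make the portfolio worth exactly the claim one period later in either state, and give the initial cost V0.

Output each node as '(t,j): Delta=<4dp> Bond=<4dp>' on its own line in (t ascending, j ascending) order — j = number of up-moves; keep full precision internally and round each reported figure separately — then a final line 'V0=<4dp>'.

Under the risk-neutral measure, an up-move has probability p* = (R−d)/(u−d) = 0.7857 and values discount at R = 1.07.
Terminal payoffs: V(2,0)=6.6780, V(2,1)=7.3080, V(2,2)=29.2320
(1,0): S=33.3000. Δ = (V_up−V_dn)/(S_up−S_dn) = (7.3080−6.6780)/(38.6280−24.6420) = 0.0450. V = [p*·7.3080 + (1−p*)·6.6780]/1.07 = 6.7037. B = V − Δ·S = 5.2037.
(1,1): S=52.2000. Δ = (V_up−V_dn)/(S_up−S_dn) = (29.2320−7.3080)/(60.5520−38.6280) = 1.0000. V = [p*·29.2320 + (1−p*)·7.3080]/1.07 = 22.9290. B = V − Δ·S = -29.2710.
(0,0): S=45.0000. Δ = (V_up−V_dn)/(S_up−S_dn) = (22.9290−6.7037)/(52.2000−33.3000) = 0.8585. V = [p*·22.9290 + (1−p*)·6.7037]/1.07 = 18.1796. B = V − Δ·S = -20.4519.
Check: Δ(0,0)·S0 + B(0,0) = 18.1796 = V0.

(0,0): Delta=0.8585 Bond=-20.4519
(1,0): Delta=0.0450 Bond=5.2037
(1,1): Delta=1.0000 Bond=-29.2710
V0=18.1796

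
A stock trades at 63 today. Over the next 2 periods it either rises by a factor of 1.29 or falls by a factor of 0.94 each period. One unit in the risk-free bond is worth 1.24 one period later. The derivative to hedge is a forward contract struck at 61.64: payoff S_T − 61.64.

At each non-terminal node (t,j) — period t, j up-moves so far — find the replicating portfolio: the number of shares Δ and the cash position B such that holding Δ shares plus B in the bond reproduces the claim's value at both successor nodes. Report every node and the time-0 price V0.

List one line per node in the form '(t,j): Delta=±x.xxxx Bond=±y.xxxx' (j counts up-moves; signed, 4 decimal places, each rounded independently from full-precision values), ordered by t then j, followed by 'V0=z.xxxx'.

Under the risk-neutral measure, an up-move has probability p* = (R−d)/(u−d) = 0.8571 and values discount at R = 1.24.
Payoff layer (t=2): V(2,0)=-5.9732, V(2,1)=14.7538, V(2,2)=43.1983
Node (1,0) S=59.2200: V=(p*·14.7538+(1−p*)·-5.9732)/1.24=9.5103; Δ=(14.7538−-5.9732)/(76.3938−55.6668)=1.0000; B=V−Δ·S=-49.7097
Node (1,1) S=81.2700: V=(p*·43.1983+(1−p*)·14.7538)/1.24=31.5603; Δ=(43.1983−14.7538)/(104.8383−76.3938)=1.0000; B=V−Δ·S=-49.7097
Node (0,0) S=63.0000: V=(p*·31.5603+(1−p*)·9.5103)/1.24=22.9116; Δ=(31.5603−9.5103)/(81.2700−59.2200)=1.0000; B=V−Δ·S=-40.0884
The time-0 hedge costs 22.9116, which is the no-arbitrage price.

(0,0): Delta=1.0000 Bond=-40.0884
(1,0): Delta=1.0000 Bond=-49.7097
(1,1): Delta=1.0000 Bond=-49.7097
V0=22.9116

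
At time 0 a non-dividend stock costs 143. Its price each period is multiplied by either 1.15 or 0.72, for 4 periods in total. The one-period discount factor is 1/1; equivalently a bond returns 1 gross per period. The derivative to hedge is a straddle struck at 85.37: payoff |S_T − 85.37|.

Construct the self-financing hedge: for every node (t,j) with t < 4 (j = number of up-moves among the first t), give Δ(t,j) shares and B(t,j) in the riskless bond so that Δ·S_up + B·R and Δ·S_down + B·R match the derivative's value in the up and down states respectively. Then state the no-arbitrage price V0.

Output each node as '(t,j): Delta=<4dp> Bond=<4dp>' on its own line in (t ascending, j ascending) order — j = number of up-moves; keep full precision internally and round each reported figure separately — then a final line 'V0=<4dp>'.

(0,0): Delta=0.7828 Bond=-47.6198
(1,0): Delta=0.3815 Bond=-6.2995
(1,1): Delta=0.9174 Bond=-69.7557
(2,0): Delta=-0.4824 Bond=57.7446
(2,1): Delta=0.6713 Bond=-40.6089
(2,2): Delta=1.0000 Bond=-85.3700
(3,0): Delta=-1.0000 Bond=85.3700
(3,1): Delta=-0.3088 Bond=42.9452
(3,2): Delta=1.0000 Bond=-85.3700
(3,3): Delta=1.0000 Bond=-85.3700
V0=64.3249

No-arbitrage ⇒ martingale measure with p* = (R−d)/(u−d) = 0.6512.
At expiry t=4: V(4,0)=46.9404, V(4,1)=23.9894, V(4,2)=12.6685, V(4,3)=71.2193, V(4,4)=164.7379
  t=3,j=0: stock 53.3745 → up 61.3806 (V=23.9894), down 38.4296 (V=46.9404). Price 31.9955; hedge Δ=-1.0000, bond B=85.3700.
  t=3,j=1: stock 85.2509 → up 98.0385 (V=12.6685), down 61.3806 (V=23.9894). Price 16.6176; hedge Δ=-0.3088, bond B=42.9452.
  t=3,j=2: stock 136.1646 → up 156.5893 (V=71.2193), down 98.0385 (V=12.6685). Price 50.7946; hedge Δ=1.0000, bond B=-85.3700.
  t=3,j=3: stock 217.4851 → up 250.1079 (V=164.7379), down 156.5893 (V=71.2193). Price 132.1151; hedge Δ=1.0000, bond B=-85.3700.
  t=2,j=0: stock 74.1312 → up 85.2509 (V=16.6176), down 53.3745 (V=31.9955). Price 21.9820; hedge Δ=-0.4824, bond B=57.7446.
  t=2,j=1: stock 118.4040 → up 136.1646 (V=50.7946), down 85.2509 (V=16.6176). Price 38.8724; hedge Δ=0.6713, bond B=-40.6089.
  t=2,j=2: stock 189.1175 → up 217.4851 (V=132.1151), down 136.1646 (V=50.7946). Price 103.7475; hedge Δ=1.0000, bond B=-85.3700.
  t=1,j=0: stock 102.9600 → up 118.4040 (V=38.8724), down 74.1312 (V=21.9820). Price 32.9804; hedge Δ=0.3815, bond B=-6.2995.
  t=1,j=1: stock 164.4500 → up 189.1175 (V=103.7475), down 118.4040 (V=38.8724). Price 81.1167; hedge Δ=0.9174, bond B=-69.7557.
  t=0,j=0: stock 143.0000 → up 164.4500 (V=81.1167), down 102.9600 (V=32.9804). Price 64.3249; hedge Δ=0.7828, bond B=-47.6198.
Each (Δ,B) replicates both successor values, so the strategy is self-financing and V0 is arbitrage-free.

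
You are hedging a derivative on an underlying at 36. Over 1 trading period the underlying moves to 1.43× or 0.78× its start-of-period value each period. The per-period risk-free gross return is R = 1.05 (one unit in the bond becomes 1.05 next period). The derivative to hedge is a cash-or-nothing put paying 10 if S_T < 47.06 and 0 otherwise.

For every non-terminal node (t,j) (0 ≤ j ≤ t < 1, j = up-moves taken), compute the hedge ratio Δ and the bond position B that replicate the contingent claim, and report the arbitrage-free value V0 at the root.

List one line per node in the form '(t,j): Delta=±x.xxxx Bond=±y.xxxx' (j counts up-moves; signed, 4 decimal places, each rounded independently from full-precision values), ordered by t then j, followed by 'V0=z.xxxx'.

(0,0): Delta=-0.4274 Bond=20.9524
V0=5.5678

Risk-neutral probability p* = (R−d)/(u−d) = (1.05−0.78)/(1.43−0.78) = 0.4154.
Payoff layer (t=1): V(1,0)=10.0000, V(1,1)=0.0000
Node (0,0) S=36.0000: V=(p*·0.0000+(1−p*)·10.0000)/1.05=5.5678; Δ=(0.0000−10.0000)/(51.4800−28.0800)=-0.4274; B=V−Δ·S=20.9524
Self-financing check: at every node Δ·S+B equals the discounted successor values.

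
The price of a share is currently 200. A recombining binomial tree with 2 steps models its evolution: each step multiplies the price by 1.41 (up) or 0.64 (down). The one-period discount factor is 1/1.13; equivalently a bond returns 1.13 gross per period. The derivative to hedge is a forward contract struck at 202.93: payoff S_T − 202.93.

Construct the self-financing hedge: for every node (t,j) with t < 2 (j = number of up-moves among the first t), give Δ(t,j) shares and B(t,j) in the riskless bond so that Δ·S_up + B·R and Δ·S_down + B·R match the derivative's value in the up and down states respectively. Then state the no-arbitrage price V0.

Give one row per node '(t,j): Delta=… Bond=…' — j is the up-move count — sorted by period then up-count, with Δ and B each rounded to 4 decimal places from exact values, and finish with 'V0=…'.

The replicating-portfolio and risk-neutral prices coincide; use p* = (1.13−0.64)/(1.41−0.64) = 0.6364 for the latter.
Terminal values V(2,·): V(2,0)=-121.0100, V(2,1)=-22.4500, V(2,2)=194.6900
Node (1,0) S=128.0000: V=(p*·-22.4500+(1−p*)·-121.0100)/1.13=-51.5841; Δ=(-22.4500−-121.0100)/(180.4800−81.9200)=1.0000; B=V−Δ·S=-179.5841
Node (1,1) S=282.0000: V=(p*·194.6900+(1−p*)·-22.4500)/1.13=102.4159; Δ=(194.6900−-22.4500)/(397.6200−180.4800)=1.0000; B=V−Δ·S=-179.5841
Node (0,0) S=200.0000: V=(p*·102.4159+(1−p*)·-51.5841)/1.13=41.0760; Δ=(102.4159−-51.5841)/(282.0000−128.0000)=1.0000; B=V−Δ·S=-158.9240
Root portfolio cost Δ·200+B reproduces V0=41.0760.

(0,0): Delta=1.0000 Bond=-158.9240
(1,0): Delta=1.0000 Bond=-179.5841
(1,1): Delta=1.0000 Bond=-179.5841
V0=41.0760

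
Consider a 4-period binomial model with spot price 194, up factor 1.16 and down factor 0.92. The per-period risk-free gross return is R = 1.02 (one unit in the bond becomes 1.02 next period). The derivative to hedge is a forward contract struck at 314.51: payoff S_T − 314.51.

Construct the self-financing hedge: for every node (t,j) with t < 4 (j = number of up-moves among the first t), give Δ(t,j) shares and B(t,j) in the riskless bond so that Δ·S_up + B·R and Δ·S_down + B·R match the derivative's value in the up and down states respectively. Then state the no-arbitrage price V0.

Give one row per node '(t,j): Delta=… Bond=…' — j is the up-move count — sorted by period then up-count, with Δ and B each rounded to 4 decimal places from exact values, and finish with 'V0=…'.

Under the risk-neutral measure, an up-move has probability p* = (R−d)/(u−d) = 0.4167 and values discount at R = 1.02.
Terminal payoffs: V(4,0)=-175.5298, V(4,1)=-139.2741, V(4,2)=-93.5603, V(4,3)=-35.9213, V(4,4)=36.7540
Node (3,0) S=151.0655: V=(p*·-139.2741+(1−p*)·-175.5298)/1.02=-157.2777; Δ=(-139.2741−-175.5298)/(175.2359−138.9802)=1.0000; B=V−Δ·S=-308.3431
Node (3,1) S=190.4739: V=(p*·-93.5603+(1−p*)·-139.2741)/1.02=-117.8693; Δ=(-93.5603−-139.2741)/(220.9497−175.2359)=1.0000; B=V−Δ·S=-308.3431
Node (3,2) S=240.1627: V=(p*·-35.9213+(1−p*)·-93.5603)/1.02=-68.1804; Δ=(-35.9213−-93.5603)/(278.5887−220.9497)=1.0000; B=V−Δ·S=-308.3431
Node (3,3) S=302.8138: V=(p*·36.7540+(1−p*)·-35.9213)/1.02=-5.5293; Δ=(36.7540−-35.9213)/(351.2640−278.5887)=1.0000; B=V−Δ·S=-308.3431
Node (2,0) S=164.2016: V=(p*·-117.8693+(1−p*)·-157.2777)/1.02=-138.0956; Δ=(-117.8693−-157.2777)/(190.4739−151.0655)=1.0000; B=V−Δ·S=-302.2972
Node (2,1) S=207.0368: V=(p*·-68.1804+(1−p*)·-117.8693)/1.02=-95.2604; Δ=(-68.1804−-117.8693)/(240.1627−190.4739)=1.0000; B=V−Δ·S=-302.2972
Node (2,2) S=261.0464: V=(p*·-5.5293+(1−p*)·-68.1804)/1.02=-41.2508; Δ=(-5.5293−-68.1804)/(302.8138−240.1627)=1.0000; B=V−Δ·S=-302.2972
Node (1,0) S=178.4800: V=(p*·-95.2604+(1−p*)·-138.0956)/1.02=-117.8898; Δ=(-95.2604−-138.0956)/(207.0368−164.2016)=1.0000; B=V−Δ·S=-296.3698
Node (1,1) S=225.0400: V=(p*·-41.2508+(1−p*)·-95.2604)/1.02=-71.3298; Δ=(-41.2508−-95.2604)/(261.0464−207.0368)=1.0000; B=V−Δ·S=-296.3698
Node (0,0) S=194.0000: V=(p*·-71.3298+(1−p*)·-117.8898)/1.02=-96.5586; Δ=(-71.3298−-117.8898)/(225.0400−178.4800)=1.0000; B=V−Δ·S=-290.5586
Check: Δ(0,0)·S0 + B(0,0) = -96.5586 = V0.

(0,0): Delta=1.0000 Bond=-290.5586
(1,0): Delta=1.0000 Bond=-296.3698
(1,1): Delta=1.0000 Bond=-296.3698
(2,0): Delta=1.0000 Bond=-302.2972
(2,1): Delta=1.0000 Bond=-302.2972
(2,2): Delta=1.0000 Bond=-302.2972
(3,0): Delta=1.0000 Bond=-308.3431
(3,1): Delta=1.0000 Bond=-308.3431
(3,2): Delta=1.0000 Bond=-308.3431
(3,3): Delta=1.0000 Bond=-308.3431
V0=-96.5586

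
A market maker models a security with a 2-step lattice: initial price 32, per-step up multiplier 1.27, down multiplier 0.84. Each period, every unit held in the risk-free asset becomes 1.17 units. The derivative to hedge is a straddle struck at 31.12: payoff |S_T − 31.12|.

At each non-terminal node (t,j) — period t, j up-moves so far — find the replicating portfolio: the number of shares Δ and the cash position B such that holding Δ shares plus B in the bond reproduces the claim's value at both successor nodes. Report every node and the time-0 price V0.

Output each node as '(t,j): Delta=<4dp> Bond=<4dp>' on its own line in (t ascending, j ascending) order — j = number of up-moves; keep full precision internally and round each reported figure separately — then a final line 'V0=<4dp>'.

The replicating-portfolio and risk-neutral prices coincide; use p* = (1.17−0.84)/(1.27−0.84) = 0.7674 for the latter.
At expiry t=2: V(2,0)=8.5408, V(2,1)=3.0176, V(2,2)=20.4928
  t=1,j=0: stock 26.8800 → up 34.1376 (V=3.0176), down 22.5792 (V=8.5408). Price 3.6770; hedge Δ=-0.4779, bond B=16.5216.
  t=1,j=1: stock 40.6400 → up 51.6128 (V=20.4928), down 34.1376 (V=3.0176). Price 14.0417; hedge Δ=1.0000, bond B=-26.5983.
  t=0,j=0: stock 32.0000 → up 40.6400 (V=14.0417), down 26.8800 (V=3.6770). Price 9.9413; hedge Δ=0.7533, bond B=-14.1627.
Each (Δ,B) replicates both successor values, so the strategy is self-financing and V0 is arbitrage-free.

(0,0): Delta=0.7533 Bond=-14.1627
(1,0): Delta=-0.4779 Bond=16.5216
(1,1): Delta=1.0000 Bond=-26.5983
V0=9.9413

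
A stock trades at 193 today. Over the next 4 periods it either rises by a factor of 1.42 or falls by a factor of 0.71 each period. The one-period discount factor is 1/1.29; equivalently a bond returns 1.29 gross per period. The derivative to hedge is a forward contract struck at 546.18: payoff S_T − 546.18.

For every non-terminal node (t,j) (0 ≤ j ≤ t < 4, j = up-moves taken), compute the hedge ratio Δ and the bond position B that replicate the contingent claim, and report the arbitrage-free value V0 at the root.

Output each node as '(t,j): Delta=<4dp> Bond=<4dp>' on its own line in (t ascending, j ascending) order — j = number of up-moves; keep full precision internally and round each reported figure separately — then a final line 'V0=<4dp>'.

Risk-neutral probability p* = (R−d)/(u−d) = (1.29−0.71)/(1.42−0.71) = 0.8169.
At expiry t=4: V(4,0)=-497.1355, V(4,1)=-448.0909, V(4,2)=-350.0018, V(4,3)=-153.8236, V(4,4)=238.5327
Node (3,0) S=69.0768: V=(p*·-448.0909+(1−p*)·-497.1355)/1.29=-354.3185; Δ=(-448.0909−-497.1355)/(98.0891−49.0445)=1.0000; B=V−Δ·S=-423.3953
Node (3,1) S=138.1536: V=(p*·-350.0018+(1−p*)·-448.0909)/1.29=-285.2417; Δ=(-350.0018−-448.0909)/(196.1782−98.0891)=1.0000; B=V−Δ·S=-423.3953
Node (3,2) S=276.3073: V=(p*·-153.8236+(1−p*)·-350.0018)/1.29=-147.0881; Δ=(-153.8236−-350.0018)/(392.3564−196.1782)=1.0000; B=V−Δ·S=-423.3953
Node (3,3) S=552.6146: V=(p*·238.5327+(1−p*)·-153.8236)/1.29=129.2192; Δ=(238.5327−-153.8236)/(784.7127−392.3564)=1.0000; B=V−Δ·S=-423.3953
Node (2,0) S=97.2913: V=(p*·-285.2417+(1−p*)·-354.3185)/1.29=-230.9221; Δ=(-285.2417−-354.3185)/(138.1536−69.0768)=1.0000; B=V−Δ·S=-328.2134
Node (2,1) S=194.5826: V=(p*·-147.0881+(1−p*)·-285.2417)/1.29=-133.6308; Δ=(-147.0881−-285.2417)/(276.3073−138.1536)=1.0000; B=V−Δ·S=-328.2134
Node (2,2) S=389.1652: V=(p*·129.2192+(1−p*)·-147.0881)/1.29=60.9518; Δ=(129.2192−-147.0881)/(552.6146−276.3073)=1.0000; B=V−Δ·S=-328.2134
Node (1,0) S=137.0300: V=(p*·-133.6308+(1−p*)·-230.9221)/1.29=-117.3990; Δ=(-133.6308−-230.9221)/(194.5826−97.2913)=1.0000; B=V−Δ·S=-254.4290
Node (1,1) S=274.0600: V=(p*·60.9518+(1−p*)·-133.6308)/1.29=19.6310; Δ=(60.9518−-133.6308)/(389.1652−194.5826)=1.0000; B=V−Δ·S=-254.4290
Node (0,0) S=193.0000: V=(p*·19.6310+(1−p*)·-117.3990)/1.29=-4.2318; Δ=(19.6310−-117.3990)/(274.0600−137.0300)=1.0000; B=V−Δ·S=-197.2318
The time-0 hedge costs -4.2318, which is the no-arbitrage price.

(0,0): Delta=1.0000 Bond=-197.2318
(1,0): Delta=1.0000 Bond=-254.4290
(1,1): Delta=1.0000 Bond=-254.4290
(2,0): Delta=1.0000 Bond=-328.2134
(2,1): Delta=1.0000 Bond=-328.2134
(2,2): Delta=1.0000 Bond=-328.2134
(3,0): Delta=1.0000 Bond=-423.3953
(3,1): Delta=1.0000 Bond=-423.3953
(3,2): Delta=1.0000 Bond=-423.3953
(3,3): Delta=1.0000 Bond=-423.3953
V0=-4.2318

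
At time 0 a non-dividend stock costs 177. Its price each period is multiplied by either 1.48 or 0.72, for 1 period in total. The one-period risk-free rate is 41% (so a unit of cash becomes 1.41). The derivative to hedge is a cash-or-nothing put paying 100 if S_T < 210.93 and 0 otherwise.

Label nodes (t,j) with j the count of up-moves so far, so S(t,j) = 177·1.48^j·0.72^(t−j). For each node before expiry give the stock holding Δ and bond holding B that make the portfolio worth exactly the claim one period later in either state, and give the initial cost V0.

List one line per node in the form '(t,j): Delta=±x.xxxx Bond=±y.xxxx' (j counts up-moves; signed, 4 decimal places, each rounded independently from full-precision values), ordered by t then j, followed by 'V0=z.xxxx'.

(0,0): Delta=-0.7434 Bond=138.1112
V0=6.5323

The replicating-portfolio and risk-neutral prices coincide; use p* = (1.41−0.72)/(1.48−0.72) = 0.9079 for the latter.
At expiry t=1: V(1,0)=100.0000, V(1,1)=0.0000
  t=0,j=0: stock 177.0000 → up 261.9600 (V=0.0000), down 127.4400 (V=100.0000). Price 6.5323; hedge Δ=-0.7434, bond B=138.1112.
The time-0 hedge costs 6.5323, which is the no-arbitrage price.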